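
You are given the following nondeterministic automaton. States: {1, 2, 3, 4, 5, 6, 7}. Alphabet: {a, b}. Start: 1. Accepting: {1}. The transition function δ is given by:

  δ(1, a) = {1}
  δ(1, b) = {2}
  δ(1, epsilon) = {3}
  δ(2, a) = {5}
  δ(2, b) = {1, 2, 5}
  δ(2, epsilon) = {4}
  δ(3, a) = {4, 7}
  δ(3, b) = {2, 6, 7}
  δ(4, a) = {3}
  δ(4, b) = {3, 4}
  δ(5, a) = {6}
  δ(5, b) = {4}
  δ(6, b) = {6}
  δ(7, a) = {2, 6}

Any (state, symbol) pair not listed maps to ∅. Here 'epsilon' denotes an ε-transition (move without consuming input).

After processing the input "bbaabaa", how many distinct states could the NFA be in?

7

Start: ε-closure({1}) = {1, 3}.
Read 'b': 1→{2}, 3→{2, 6, 7}; union {2, 6, 7}; ε-closure = {2, 4, 6, 7}.
Read 'b': 2→{1, 2, 5}, 4→{3, 4}, 6→{6}, 7→∅; now {1, 2, 3, 4, 5, 6}.
Read 'a': 1→{1}, 2→{5}, 3→{4, 7}, 4→{3}, 5→{6}, 6→∅; now {1, 3, 4, 5, 6, 7}.
Read 'a': 1→{1}, 3→{4, 7}, 4→{3}, 5→{6}, 6→∅, 7→{2, 6}; now {1, 2, 3, 4, 6, 7}.
Read 'b': 1→{2}, 2→{1, 2, 5}, 3→{2, 6, 7}, 4→{3, 4}, 6→{6}, 7→∅; now {1, 2, 3, 4, 5, 6, 7}.
Read 'a': 1→{1}, 2→{5}, 3→{4, 7}, 4→{3}, 5→{6}, 6→∅, 7→{2, 6}; now {1, 2, 3, 4, 5, 6, 7}.
Read 'a': 1→{1}, 2→{5}, 3→{4, 7}, 4→{3}, 5→{6}, 6→∅, 7→{2, 6}; now {1, 2, 3, 4, 5, 6, 7}.
That set has 7 states.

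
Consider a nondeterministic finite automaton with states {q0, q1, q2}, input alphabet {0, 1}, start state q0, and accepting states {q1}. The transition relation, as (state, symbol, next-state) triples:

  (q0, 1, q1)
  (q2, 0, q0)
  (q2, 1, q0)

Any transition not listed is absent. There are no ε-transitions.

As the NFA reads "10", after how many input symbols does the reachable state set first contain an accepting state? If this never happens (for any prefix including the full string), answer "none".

1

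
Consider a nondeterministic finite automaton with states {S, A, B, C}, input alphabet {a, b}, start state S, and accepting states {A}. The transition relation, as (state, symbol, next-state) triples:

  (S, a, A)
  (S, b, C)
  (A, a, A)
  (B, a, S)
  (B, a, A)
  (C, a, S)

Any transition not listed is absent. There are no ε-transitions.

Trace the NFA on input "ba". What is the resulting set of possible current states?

{S}

Start in {S}.
Read 'b': {S} → {C}.
Read 'a': {C} → {S}.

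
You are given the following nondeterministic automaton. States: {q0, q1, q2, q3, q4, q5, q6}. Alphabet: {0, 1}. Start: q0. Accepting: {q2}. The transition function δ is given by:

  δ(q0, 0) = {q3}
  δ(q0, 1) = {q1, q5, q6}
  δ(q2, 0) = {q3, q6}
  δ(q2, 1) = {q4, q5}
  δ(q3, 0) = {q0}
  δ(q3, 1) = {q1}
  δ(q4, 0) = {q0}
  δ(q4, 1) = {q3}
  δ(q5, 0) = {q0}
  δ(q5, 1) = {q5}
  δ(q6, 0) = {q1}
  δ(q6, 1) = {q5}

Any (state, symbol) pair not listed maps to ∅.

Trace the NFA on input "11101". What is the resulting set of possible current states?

{q1, q5, q6}

Start in {q0}.
Read '1': {q0} → {q1, q5, q6}.
Read '1': {q1, q5, q6} → {q5}.
Read '1': {q5} → {q5}.
Read '0': {q5} → {q0}.
Read '1': {q0} → {q1, q5, q6}.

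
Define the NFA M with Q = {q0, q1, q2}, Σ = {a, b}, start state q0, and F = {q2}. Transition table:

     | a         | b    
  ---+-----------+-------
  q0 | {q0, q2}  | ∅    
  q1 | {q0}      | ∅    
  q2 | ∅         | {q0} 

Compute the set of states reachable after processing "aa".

Start in {q0}.
Read 'a': {q0} → {q0, q2}.
Read 'a': {q0, q2} → {q0, q2}.

{q0, q2}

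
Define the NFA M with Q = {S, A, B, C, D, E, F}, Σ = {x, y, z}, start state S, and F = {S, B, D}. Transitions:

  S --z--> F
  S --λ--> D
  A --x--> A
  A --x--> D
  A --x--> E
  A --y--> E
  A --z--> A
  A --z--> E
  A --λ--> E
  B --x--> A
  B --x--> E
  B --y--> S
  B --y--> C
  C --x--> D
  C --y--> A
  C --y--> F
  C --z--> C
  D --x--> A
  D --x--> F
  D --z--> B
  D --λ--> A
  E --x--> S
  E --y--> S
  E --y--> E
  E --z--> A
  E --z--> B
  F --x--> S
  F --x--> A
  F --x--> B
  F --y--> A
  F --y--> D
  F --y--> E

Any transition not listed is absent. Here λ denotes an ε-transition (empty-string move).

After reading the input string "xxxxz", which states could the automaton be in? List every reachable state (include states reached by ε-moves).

{A, B, E, F}

Start: ε-closure({S}) = {S, A, D, E}.
Read 'x': {S, A, D, E} → {S, A, D, E, F}.
Read 'x': {S, A, D, E, F} → {S, A, B, D, E, F}.
Read 'x': {S, A, B, D, E, F} → {S, A, B, D, E, F}.
Read 'x': {S, A, B, D, E, F} → {S, A, B, D, E, F}.
Read 'z': {S, A, B, D, E, F} → {A, B, E, F}.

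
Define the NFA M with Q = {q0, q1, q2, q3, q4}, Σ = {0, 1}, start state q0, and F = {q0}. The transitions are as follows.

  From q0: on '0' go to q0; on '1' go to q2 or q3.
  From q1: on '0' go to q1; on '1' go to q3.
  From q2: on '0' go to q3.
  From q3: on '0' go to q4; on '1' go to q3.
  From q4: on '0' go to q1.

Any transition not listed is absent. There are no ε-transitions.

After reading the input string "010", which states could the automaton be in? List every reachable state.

{q3, q4}

Start in {q0}.
Read '0': q0→{q0}; now {q0}.
Read '1': q0→{q2, q3}; now {q2, q3}.
Read '0': q2→{q3}, q3→{q4}; now {q3, q4}.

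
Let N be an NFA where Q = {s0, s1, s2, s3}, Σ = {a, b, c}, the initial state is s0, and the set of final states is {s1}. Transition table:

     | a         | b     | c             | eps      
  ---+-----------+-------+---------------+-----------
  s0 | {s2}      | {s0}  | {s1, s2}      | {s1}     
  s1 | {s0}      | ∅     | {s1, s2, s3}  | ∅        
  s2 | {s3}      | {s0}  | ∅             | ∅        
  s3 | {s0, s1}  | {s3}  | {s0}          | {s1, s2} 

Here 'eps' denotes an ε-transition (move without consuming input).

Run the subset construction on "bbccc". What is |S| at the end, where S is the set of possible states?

Start: ε-closure({s0}) = {s0, s1}.
Read 'b': s0→{s0}, s1→∅; union {s0}; ε-closure = {s0, s1}.
Read 'b': s0→{s0}, s1→∅; union {s0}; ε-closure = {s0, s1}.
Read 'c': s0→{s1, s2}, s1→{s1, s2, s3}; now {s1, s2, s3}.
Read 'c': s1→{s1, s2, s3}, s2→∅, s3→{s0}; now {s0, s1, s2, s3}.
Read 'c': s0→{s1, s2}, s1→{s1, s2, s3}, s2→∅, s3→{s0}; now {s0, s1, s2, s3}.
That set has 4 states.

4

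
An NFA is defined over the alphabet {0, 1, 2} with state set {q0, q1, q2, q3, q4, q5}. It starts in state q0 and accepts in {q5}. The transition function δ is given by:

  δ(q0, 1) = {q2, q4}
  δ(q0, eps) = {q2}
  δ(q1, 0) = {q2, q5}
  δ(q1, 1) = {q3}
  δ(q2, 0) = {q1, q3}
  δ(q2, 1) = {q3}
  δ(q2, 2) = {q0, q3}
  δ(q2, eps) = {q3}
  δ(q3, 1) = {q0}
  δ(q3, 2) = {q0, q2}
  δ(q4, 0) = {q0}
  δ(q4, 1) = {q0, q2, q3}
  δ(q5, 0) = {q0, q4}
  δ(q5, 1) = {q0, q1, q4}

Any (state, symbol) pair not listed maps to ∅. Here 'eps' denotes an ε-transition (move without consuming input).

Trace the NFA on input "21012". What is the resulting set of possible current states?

{q0, q2, q3}

Start: ε-closure({q0}) = {q0, q2, q3}.
Read '2': {q0, q2, q3} → {q0, q2, q3}.
Read '1': {q0, q2, q3} → {q0, q2, q3, q4}.
Read '0': {q0, q2, q3, q4} → {q0, q1, q2, q3}.
Read '1': {q0, q1, q2, q3} → {q0, q2, q3, q4}.
Read '2': {q0, q2, q3, q4} → {q0, q2, q3}.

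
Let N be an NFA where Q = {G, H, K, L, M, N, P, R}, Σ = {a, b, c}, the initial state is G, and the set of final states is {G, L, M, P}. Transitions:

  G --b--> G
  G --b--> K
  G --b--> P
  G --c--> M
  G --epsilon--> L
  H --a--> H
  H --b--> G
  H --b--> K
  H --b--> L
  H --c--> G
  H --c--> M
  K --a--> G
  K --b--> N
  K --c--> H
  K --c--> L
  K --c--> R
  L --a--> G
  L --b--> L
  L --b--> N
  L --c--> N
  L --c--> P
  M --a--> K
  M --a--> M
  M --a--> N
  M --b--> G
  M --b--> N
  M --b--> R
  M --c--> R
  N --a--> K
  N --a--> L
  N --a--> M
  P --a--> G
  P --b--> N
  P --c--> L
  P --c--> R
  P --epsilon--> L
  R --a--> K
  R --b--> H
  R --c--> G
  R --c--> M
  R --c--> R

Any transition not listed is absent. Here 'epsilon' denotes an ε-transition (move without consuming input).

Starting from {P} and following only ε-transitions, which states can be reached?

Begin with {P}.
ε-move P → L; add L.

{L, P}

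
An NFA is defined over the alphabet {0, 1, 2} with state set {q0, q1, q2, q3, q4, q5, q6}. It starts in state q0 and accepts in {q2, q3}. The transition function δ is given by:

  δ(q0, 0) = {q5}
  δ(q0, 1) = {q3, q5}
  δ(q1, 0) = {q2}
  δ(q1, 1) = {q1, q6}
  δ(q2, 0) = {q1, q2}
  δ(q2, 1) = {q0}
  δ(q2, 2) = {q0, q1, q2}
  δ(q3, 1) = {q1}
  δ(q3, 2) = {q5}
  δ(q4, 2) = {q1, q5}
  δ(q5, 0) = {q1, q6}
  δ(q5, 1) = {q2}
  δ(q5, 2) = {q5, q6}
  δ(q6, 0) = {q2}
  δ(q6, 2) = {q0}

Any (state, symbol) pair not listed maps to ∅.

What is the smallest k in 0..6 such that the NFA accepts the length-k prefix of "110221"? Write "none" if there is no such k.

1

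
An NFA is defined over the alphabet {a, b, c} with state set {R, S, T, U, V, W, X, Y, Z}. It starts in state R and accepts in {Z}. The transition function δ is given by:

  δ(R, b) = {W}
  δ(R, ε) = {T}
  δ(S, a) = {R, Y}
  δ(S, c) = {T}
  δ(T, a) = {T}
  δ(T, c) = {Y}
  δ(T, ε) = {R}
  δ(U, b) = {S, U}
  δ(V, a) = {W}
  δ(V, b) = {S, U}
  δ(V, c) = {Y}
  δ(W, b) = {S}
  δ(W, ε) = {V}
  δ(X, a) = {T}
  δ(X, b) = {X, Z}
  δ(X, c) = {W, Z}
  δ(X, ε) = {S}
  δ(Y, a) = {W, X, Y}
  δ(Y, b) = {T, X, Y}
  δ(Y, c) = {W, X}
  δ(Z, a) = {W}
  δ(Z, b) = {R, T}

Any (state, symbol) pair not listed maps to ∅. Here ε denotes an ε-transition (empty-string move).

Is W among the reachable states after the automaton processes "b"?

Start: ε-closure({R}) = {R, T}.
Read 'b': {R, T} → {V, W}.
State W is in {V, W}.

Yes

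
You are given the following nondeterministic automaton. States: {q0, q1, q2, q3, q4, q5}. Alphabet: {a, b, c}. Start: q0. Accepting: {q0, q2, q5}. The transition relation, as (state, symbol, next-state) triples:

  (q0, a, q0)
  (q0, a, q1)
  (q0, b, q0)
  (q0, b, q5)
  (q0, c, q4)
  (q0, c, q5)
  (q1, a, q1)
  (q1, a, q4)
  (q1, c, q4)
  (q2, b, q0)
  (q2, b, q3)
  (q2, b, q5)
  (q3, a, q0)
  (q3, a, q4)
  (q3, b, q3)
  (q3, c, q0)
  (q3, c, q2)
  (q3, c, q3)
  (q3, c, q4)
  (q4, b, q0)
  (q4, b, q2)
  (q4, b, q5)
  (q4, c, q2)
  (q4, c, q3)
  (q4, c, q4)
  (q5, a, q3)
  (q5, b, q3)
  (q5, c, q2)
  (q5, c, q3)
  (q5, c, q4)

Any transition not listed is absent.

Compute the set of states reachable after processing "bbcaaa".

Start in {q0}.
Read 'b': {q0} → {q0, q5}.
Read 'b': {q0, q5} → {q0, q3, q5}.
Read 'c': {q0, q3, q5} → {q0, q2, q3, q4, q5}.
Read 'a': {q0, q2, q3, q4, q5} → {q0, q1, q3, q4}.
Read 'a': {q0, q1, q3, q4} → {q0, q1, q4}.
Read 'a': {q0, q1, q4} → {q0, q1, q4}.

{q0, q1, q4}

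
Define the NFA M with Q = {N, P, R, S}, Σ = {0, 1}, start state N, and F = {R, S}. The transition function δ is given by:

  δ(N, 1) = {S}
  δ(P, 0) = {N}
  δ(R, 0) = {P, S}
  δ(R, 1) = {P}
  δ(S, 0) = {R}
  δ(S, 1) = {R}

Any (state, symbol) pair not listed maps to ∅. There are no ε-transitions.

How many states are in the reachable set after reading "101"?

1

Start in {N}.
Read '1': {N} → {S}.
Read '0': {S} → {R}.
Read '1': {R} → {P}.
That set has 1 state.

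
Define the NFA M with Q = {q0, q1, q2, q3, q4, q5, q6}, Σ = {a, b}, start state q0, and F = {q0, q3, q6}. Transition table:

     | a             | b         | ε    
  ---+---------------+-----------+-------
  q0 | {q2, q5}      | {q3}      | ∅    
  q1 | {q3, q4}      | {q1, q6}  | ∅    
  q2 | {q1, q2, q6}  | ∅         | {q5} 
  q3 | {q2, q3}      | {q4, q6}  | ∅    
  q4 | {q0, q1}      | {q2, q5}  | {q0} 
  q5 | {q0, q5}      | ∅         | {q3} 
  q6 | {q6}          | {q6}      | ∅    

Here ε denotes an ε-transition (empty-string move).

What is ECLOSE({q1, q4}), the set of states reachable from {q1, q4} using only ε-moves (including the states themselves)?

{q0, q1, q4}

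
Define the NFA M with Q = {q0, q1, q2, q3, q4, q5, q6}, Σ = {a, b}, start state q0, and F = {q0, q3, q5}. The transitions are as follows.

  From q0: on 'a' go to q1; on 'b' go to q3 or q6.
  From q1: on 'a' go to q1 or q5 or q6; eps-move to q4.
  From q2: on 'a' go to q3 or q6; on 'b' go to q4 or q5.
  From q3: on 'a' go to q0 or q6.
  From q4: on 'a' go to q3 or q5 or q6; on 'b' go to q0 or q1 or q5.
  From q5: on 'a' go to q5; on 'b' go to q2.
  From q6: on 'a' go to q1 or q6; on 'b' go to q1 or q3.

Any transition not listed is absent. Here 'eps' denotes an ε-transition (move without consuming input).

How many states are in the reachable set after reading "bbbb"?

7

Start in {q0}.
Read 'b': {q0} → {q3, q6}.
Read 'b': {q3, q6} → {q1, q3, q4}.
Read 'b': {q1, q3, q4} → {q0, q1, q4, q5}.
Read 'b': {q0, q1, q4, q5} → {q0, q1, q2, q3, q4, q5, q6}.
That set has 7 states.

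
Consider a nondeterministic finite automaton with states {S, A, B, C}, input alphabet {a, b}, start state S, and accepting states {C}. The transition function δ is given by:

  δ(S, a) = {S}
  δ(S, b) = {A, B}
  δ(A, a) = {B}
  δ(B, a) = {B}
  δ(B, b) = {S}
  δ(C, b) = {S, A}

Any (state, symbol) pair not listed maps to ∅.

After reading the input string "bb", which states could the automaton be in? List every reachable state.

{S}

Start in {S}.
Read 'b': {S} → {A, B}.
Read 'b': {A, B} → {S}.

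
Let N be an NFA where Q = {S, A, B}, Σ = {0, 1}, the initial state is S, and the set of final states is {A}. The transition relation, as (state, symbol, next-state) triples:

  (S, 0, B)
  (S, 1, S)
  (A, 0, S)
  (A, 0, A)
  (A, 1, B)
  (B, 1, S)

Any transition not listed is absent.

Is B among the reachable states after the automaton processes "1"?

Start in {S}.
Read '1': {S} → {S}.
State B is not in {S}.

No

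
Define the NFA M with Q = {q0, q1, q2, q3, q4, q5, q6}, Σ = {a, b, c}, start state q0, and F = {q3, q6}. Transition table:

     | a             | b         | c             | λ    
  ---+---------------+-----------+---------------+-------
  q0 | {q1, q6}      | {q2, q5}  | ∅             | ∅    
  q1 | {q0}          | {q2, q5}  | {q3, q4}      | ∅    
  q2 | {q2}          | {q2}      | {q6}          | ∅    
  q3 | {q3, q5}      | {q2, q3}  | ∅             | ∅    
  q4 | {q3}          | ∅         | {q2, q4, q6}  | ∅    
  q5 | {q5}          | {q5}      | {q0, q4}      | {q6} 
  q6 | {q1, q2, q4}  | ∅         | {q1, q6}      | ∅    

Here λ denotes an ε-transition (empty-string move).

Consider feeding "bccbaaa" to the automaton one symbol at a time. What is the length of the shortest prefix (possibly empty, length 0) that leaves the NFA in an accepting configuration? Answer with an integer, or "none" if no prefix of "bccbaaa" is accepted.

1

Start in {q0}.
Read 'b': q0→{q2, q5}; union {q2, q5}; ε-closure = {q2, q5, q6}.
None of the earlier sets intersect F, but {q2, q5, q6} does.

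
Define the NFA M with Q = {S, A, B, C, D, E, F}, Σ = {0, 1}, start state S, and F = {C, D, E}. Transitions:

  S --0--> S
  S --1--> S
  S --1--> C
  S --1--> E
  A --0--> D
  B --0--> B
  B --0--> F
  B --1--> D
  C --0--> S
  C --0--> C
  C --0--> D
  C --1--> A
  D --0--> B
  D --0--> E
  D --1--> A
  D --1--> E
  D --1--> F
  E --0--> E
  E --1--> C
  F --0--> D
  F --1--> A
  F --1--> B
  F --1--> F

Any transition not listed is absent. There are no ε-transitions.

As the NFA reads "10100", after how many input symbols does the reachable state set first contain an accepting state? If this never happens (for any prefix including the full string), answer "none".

Start in {S}.
Read '1': S→{S, C, E}; now {S, C, E}.
None of the earlier sets intersect F, but {S, C, E} does.

1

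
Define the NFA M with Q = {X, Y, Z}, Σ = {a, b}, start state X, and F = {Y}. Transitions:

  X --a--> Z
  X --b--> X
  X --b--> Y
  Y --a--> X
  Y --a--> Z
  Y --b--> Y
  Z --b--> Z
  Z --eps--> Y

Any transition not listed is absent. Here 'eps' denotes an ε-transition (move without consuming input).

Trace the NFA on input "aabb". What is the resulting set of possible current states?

{X, Y, Z}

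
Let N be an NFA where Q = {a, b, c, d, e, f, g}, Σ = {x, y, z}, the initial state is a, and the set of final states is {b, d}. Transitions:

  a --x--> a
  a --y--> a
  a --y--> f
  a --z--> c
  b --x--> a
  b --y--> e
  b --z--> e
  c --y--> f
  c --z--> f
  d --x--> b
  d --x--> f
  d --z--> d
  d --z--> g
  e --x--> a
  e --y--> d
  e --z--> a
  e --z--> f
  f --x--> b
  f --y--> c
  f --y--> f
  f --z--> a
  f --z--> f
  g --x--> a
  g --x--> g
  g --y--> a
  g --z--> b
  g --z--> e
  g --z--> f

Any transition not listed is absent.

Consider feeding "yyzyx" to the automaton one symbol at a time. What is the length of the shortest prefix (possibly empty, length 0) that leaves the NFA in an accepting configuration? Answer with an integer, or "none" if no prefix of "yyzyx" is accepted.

5

Start in {a}.
Read 'y': a→{a, f}; now {a, f}.
Read 'y': a→{a, f}, f→{c, f}; now {a, c, f}.
Read 'z': a→{c}, c→{f}, f→{a, f}; now {a, c, f}.
Read 'y': a→{a, f}, c→{f}, f→{c, f}; now {a, c, f}.
Read 'x': a→{a}, c→∅, f→{b}; now {a, b}.
None of the earlier sets intersect F, but {a, b} does.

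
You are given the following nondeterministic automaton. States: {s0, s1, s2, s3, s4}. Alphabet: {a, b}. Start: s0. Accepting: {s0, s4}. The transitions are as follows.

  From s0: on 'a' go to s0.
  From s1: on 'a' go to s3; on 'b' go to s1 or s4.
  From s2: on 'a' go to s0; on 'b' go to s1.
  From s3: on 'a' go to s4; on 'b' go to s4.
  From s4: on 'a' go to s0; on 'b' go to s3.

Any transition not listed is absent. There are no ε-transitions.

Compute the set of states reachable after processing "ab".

∅

Start in {s0}.
Read 'a': s0→{s0}; now {s0}.
Read 'b': s0→∅; now ∅.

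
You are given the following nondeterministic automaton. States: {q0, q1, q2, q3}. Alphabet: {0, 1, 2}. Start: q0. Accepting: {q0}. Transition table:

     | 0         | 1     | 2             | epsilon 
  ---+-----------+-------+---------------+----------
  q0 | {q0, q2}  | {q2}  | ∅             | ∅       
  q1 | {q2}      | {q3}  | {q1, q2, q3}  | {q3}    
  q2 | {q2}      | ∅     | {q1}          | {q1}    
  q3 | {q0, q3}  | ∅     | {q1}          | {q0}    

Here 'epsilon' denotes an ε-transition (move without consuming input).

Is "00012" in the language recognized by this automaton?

Start in {q0}.
Read '0': q0→{q0, q2}; union {q0, q2}; ε-closure = {q0, q1, q2, q3}.
Read '0': q0→{q0, q2}, q1→{q2}, q2→{q2}, q3→{q0, q3}; union {q0, q2, q3}; ε-closure = {q0, q1, q2, q3}.
Read '0': q0→{q0, q2}, q1→{q2}, q2→{q2}, q3→{q0, q3}; union {q0, q2, q3}; ε-closure = {q0, q1, q2, q3}.
Read '1': q0→{q2}, q1→{q3}, q2→∅, q3→∅; union {q2, q3}; ε-closure = {q0, q1, q2, q3}.
Read '2': q0→∅, q1→{q1, q2, q3}, q2→{q1}, q3→{q1}; union {q1, q2, q3}; ε-closure = {q0, q1, q2, q3}.
The final set {q0, q1, q2, q3} contains the accepting state q0.

Yes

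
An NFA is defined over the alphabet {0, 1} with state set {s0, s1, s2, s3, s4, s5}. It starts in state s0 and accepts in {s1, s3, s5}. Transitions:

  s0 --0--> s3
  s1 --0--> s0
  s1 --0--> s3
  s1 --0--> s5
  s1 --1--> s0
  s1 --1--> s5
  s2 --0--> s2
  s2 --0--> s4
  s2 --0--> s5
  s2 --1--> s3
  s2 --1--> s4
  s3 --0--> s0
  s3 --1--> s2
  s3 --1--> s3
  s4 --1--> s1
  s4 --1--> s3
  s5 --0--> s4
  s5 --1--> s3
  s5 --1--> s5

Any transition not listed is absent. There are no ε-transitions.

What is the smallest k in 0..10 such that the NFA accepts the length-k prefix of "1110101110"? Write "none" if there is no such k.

none

Start in {s0}.
Read '1': {s0} → ∅.
The set is empty and remains empty for the remaining 9 symbols.
No reachable set along the way intersects F.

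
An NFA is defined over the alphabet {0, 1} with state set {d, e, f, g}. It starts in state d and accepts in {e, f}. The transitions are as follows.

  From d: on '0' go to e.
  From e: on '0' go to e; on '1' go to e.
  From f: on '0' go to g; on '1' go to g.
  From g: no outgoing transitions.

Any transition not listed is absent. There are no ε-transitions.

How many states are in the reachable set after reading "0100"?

Start in {d}.
Read '0': {d} → {e}.
Read '1': {e} → {e}.
Read '0': {e} → {e}.
Read '0': {e} → {e}.
That set has 1 state.

1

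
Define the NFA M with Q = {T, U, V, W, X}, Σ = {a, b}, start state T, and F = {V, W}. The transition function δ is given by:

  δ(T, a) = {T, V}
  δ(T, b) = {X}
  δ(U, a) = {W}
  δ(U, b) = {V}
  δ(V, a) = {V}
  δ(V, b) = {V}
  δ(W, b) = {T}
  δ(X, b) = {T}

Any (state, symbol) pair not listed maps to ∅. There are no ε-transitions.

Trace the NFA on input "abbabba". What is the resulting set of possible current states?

Start in {T}.
Read 'a': {T} → {T, V}.
Read 'b': {T, V} → {V, X}.
Read 'b': {V, X} → {T, V}.
Read 'a': {T, V} → {T, V}.
Read 'b': {T, V} → {V, X}.
Read 'b': {V, X} → {T, V}.
Read 'a': {T, V} → {T, V}.

{T, V}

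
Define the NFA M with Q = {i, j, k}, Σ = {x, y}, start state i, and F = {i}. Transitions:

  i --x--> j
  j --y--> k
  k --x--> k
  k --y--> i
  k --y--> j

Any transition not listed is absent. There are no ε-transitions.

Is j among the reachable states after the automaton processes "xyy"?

Yes

Start in {i}.
Read 'x': {i} → {j}.
Read 'y': {j} → {k}.
Read 'y': {k} → {i, j}.
State j is in {i, j}.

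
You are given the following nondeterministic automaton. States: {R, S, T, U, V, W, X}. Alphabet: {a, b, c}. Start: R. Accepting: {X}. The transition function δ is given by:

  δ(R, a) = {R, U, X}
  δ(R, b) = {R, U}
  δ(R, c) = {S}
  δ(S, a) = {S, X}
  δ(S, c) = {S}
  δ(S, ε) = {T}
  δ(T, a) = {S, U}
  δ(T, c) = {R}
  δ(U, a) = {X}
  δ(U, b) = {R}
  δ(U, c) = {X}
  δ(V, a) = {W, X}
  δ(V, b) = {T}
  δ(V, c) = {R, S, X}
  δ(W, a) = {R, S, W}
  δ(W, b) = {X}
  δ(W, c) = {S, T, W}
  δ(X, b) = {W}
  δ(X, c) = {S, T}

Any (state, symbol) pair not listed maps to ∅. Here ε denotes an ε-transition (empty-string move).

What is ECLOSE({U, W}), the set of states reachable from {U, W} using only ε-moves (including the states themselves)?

{U, W}

Begin with {U, W}.
No ε-moves leave this set, so the closure equals the set itself.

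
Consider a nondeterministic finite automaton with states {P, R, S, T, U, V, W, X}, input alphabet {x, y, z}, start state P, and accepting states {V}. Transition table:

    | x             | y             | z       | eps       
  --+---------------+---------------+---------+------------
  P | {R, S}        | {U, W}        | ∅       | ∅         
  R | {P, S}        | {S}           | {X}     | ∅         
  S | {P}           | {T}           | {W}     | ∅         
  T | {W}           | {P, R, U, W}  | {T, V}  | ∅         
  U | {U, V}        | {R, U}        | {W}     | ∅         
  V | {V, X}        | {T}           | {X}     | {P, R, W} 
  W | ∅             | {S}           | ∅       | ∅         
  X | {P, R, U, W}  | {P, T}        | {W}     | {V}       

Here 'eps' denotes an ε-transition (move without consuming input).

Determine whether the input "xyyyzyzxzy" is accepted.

Start in {P}.
Read 'x': {P} → {R, S}.
Read 'y': {R, S} → {S, T}.
Read 'y': {S, T} → {P, R, T, U, W}.
Read 'y': {P, R, T, U, W} → {P, R, S, U, W}.
Read 'z': {P, R, S, U, W} → {P, R, V, W, X}.
Read 'y': {P, R, V, W, X} → {P, S, T, U, W}.
Read 'z': {P, S, T, U, W} → {P, R, T, V, W}.
Read 'x': {P, R, T, V, W} → {P, R, S, V, W, X}.
Read 'z': {P, R, S, V, W, X} → {P, R, V, W, X}.
Read 'y': {P, R, V, W, X} → {P, S, T, U, W}.
The final set {P, S, T, U, W} contains no accepting state.

No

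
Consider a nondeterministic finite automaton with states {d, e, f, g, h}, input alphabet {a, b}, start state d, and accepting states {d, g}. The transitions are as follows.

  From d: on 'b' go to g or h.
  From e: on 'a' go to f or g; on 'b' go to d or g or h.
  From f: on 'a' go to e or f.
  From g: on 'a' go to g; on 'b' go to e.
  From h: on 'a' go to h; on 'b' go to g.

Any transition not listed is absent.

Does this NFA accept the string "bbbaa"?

Yes

Start in {d}.
Read 'b': d→{g, h}; now {g, h}.
Read 'b': g→{e}, h→{g}; now {e, g}.
Read 'b': e→{d, g, h}, g→{e}; now {d, e, g, h}.
Read 'a': d→∅, e→{f, g}, g→{g}, h→{h}; now {f, g, h}.
Read 'a': f→{e, f}, g→{g}, h→{h}; now {e, f, g, h}.
The final set {e, f, g, h} contains the accepting state g.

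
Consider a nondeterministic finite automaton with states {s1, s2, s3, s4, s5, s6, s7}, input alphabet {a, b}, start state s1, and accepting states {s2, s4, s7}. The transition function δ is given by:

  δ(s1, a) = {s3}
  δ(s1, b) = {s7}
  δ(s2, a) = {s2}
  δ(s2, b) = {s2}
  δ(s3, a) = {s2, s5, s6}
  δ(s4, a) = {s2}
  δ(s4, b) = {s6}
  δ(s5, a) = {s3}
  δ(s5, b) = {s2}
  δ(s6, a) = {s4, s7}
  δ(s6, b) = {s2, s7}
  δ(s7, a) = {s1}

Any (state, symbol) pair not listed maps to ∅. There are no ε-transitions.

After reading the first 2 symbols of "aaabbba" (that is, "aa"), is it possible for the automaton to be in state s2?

Yes

Start in {s1}.
Read 'a': s1→{s3}; now {s3}.
Read 'a': s3→{s2, s5, s6}; now {s2, s5, s6}.
State s2 is in {s2, s5, s6}.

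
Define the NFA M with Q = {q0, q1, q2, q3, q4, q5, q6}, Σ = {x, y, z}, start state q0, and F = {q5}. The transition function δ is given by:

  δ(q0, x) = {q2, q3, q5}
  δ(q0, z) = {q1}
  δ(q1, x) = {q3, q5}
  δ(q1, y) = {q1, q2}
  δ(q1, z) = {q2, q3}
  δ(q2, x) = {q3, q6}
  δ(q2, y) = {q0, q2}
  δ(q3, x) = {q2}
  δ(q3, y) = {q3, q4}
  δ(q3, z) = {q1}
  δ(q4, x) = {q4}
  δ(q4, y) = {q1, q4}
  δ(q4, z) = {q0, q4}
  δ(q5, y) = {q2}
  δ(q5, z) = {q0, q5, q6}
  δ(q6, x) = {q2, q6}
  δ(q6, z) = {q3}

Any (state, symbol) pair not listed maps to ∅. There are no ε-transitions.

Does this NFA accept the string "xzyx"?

Start in {q0}.
Read 'x': {q0} → {q2, q3, q5}.
Read 'z': {q2, q3, q5} → {q0, q1, q5, q6}.
Read 'y': {q0, q1, q5, q6} → {q1, q2}.
Read 'x': {q1, q2} → {q3, q5, q6}.
The final set {q3, q5, q6} contains the accepting state q5.

Yes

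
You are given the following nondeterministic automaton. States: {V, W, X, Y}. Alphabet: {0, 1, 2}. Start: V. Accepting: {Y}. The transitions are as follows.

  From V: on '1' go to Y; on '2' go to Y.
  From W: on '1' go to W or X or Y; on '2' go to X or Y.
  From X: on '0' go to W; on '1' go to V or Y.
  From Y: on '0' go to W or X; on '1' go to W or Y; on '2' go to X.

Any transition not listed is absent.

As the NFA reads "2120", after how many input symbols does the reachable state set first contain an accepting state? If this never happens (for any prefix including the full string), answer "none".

1

Start in {V}.
Read '2': {V} → {Y}.
None of the earlier sets intersect F, but {Y} does.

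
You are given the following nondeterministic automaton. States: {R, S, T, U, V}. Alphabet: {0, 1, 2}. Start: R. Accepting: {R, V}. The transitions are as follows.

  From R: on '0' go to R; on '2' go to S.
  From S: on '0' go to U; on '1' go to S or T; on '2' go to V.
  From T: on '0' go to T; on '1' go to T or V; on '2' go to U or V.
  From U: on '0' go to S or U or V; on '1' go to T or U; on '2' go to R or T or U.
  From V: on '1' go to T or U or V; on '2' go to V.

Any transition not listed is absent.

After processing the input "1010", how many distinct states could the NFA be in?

Start in {R}.
Read '1': {R} → ∅.
The set is empty and remains empty for the remaining 3 symbols.
That set has 0 states.

0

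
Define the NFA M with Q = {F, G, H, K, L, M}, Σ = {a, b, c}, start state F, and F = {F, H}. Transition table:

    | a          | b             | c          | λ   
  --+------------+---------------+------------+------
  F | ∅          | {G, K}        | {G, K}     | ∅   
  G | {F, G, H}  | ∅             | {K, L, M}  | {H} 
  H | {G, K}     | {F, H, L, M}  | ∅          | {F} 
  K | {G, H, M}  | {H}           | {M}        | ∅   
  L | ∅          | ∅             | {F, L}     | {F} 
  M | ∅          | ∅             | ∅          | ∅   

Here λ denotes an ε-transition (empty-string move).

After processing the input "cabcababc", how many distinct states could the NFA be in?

6

Start in {F}.
Read 'c': {F} → {F, G, H, K}.
Read 'a': {F, G, H, K} → {F, G, H, K, M}.
Read 'b': {F, G, H, K, M} → {F, G, H, K, L, M}.
Read 'c': {F, G, H, K, L, M} → {F, G, H, K, L, M}.
Read 'a': {F, G, H, K, L, M} → {F, G, H, K, M}.
Read 'b': {F, G, H, K, M} → {F, G, H, K, L, M}.
Read 'a': {F, G, H, K, L, M} → {F, G, H, K, M}.
Read 'b': {F, G, H, K, M} → {F, G, H, K, L, M}.
Read 'c': {F, G, H, K, L, M} → {F, G, H, K, L, M}.
That set has 6 states.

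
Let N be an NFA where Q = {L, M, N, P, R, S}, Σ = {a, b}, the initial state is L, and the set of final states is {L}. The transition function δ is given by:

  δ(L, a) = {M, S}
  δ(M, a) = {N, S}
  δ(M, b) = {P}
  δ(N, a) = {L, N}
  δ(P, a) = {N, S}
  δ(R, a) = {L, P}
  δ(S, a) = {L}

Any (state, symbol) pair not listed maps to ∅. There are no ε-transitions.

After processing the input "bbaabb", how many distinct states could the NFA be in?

0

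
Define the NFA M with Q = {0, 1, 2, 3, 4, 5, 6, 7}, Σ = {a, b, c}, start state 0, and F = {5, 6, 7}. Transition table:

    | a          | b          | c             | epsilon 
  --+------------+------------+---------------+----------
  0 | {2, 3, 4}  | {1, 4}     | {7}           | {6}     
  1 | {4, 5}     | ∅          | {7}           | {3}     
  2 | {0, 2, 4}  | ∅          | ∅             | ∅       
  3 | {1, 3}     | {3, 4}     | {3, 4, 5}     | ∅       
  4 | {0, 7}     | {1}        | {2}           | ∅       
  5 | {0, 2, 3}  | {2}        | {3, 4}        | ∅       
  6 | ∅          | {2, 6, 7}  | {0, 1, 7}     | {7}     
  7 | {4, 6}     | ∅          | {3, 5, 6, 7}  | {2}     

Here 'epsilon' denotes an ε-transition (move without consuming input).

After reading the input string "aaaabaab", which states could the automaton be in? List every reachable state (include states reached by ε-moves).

{1, 2, 3, 4, 6, 7}

Start: ε-closure({0}) = {0, 2, 6, 7}.
Read 'a': {0, 2, 6, 7} → {0, 2, 3, 4, 6, 7}.
Read 'a': {0, 2, 3, 4, 6, 7} → {0, 1, 2, 3, 4, 6, 7}.
Read 'a': {0, 1, 2, 3, 4, 6, 7} → {0, 1, 2, 3, 4, 5, 6, 7}.
Read 'a': {0, 1, 2, 3, 4, 5, 6, 7} → {0, 1, 2, 3, 4, 5, 6, 7}.
Read 'b': {0, 1, 2, 3, 4, 5, 6, 7} → {1, 2, 3, 4, 6, 7}.
Read 'a': {1, 2, 3, 4, 6, 7} → {0, 1, 2, 3, 4, 5, 6, 7}.
Read 'a': {0, 1, 2, 3, 4, 5, 6, 7} → {0, 1, 2, 3, 4, 5, 6, 7}.
Read 'b': {0, 1, 2, 3, 4, 5, 6, 7} → {1, 2, 3, 4, 6, 7}.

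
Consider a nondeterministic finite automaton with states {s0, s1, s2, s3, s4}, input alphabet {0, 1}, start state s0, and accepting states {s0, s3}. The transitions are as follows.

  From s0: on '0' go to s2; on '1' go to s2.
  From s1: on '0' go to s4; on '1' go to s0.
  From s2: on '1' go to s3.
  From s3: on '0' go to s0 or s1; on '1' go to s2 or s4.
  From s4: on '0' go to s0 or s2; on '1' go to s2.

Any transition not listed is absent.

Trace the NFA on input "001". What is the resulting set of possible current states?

Start in {s0}.
Read '0': s0→{s2}; now {s2}.
Read '0': s2→∅; now ∅.
The set is empty and remains empty for the remaining 1 symbol.

∅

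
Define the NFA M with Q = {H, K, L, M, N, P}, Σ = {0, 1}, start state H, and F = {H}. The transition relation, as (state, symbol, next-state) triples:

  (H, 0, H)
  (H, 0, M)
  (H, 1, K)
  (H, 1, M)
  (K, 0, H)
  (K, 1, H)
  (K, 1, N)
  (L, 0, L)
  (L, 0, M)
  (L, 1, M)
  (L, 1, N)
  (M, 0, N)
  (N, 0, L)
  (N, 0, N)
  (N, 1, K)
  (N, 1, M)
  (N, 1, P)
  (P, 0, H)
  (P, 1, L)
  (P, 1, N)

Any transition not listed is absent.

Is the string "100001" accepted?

Start in {H}.
Read '1': {H} → {K, M}.
Read '0': {K, M} → {H, N}.
Read '0': {H, N} → {H, L, M, N}.
Read '0': {H, L, M, N} → {H, L, M, N}.
Read '0': {H, L, M, N} → {H, L, M, N}.
Read '1': {H, L, M, N} → {K, M, N, P}.
The final set {K, M, N, P} contains no accepting state.

No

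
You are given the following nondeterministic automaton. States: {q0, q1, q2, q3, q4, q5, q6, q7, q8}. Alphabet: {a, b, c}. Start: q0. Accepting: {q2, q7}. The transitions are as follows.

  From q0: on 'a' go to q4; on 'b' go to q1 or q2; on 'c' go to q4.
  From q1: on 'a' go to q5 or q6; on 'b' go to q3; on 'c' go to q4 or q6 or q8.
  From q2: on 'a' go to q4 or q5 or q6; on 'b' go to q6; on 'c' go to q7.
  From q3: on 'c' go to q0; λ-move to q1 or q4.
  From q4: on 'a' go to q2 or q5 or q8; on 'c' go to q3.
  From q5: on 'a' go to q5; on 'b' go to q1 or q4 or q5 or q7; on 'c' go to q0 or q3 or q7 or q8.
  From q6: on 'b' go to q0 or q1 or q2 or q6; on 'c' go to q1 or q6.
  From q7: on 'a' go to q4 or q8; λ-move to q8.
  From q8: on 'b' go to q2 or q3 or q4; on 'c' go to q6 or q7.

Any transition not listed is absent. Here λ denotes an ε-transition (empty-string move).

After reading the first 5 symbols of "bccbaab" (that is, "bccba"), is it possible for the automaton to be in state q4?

Start in {q0}.
Read 'b': q0→{q1, q2}; now {q1, q2}.
Read 'c': q1→{q4, q6, q8}, q2→{q7}; now {q4, q6, q7, q8}.
Read 'c': q4→{q3}, q6→{q1, q6}, q7→∅, q8→{q6, q7}; union {q1, q3, q6, q7}; ε-closure = {q1, q3, q4, q6, q7, q8}.
Read 'b': q1→{q3}, q3→∅, q4→∅, q6→{q0, q1, q2, q6}, q7→∅, q8→{q2, q3, q4}; now {q0, q1, q2, q3, q4, q6}.
Read 'a': q0→{q4}, q1→{q5, q6}, q2→{q4, q5, q6}, q3→∅, q4→{q2, q5, q8}, q6→∅; now {q2, q4, q5, q6, q8}.
State q4 is in {q2, q4, q5, q6, q8}.

Yes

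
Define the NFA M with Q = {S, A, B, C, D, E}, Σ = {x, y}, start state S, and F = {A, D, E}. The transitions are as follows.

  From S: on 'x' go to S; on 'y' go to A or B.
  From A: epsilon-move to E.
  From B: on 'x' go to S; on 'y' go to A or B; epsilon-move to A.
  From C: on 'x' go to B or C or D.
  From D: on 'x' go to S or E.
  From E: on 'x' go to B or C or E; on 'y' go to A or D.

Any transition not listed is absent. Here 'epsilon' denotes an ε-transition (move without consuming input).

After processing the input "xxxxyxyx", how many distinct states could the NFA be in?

5

Start in {S}.
Read 'x': S→{S}; now {S}.
Read 'x': S→{S}; now {S}.
Read 'x': S→{S}; now {S}.
Read 'x': S→{S}; now {S}.
Read 'y': S→{A, B}; union {A, B}; ε-closure = {A, B, E}.
Read 'x': A→∅, B→{S}, E→{B, C, E}; union {S, B, C, E}; ε-closure = {S, A, B, C, E}.
Read 'y': S→{A, B}, A→∅, B→{A, B}, C→∅, E→{A, D}; union {A, B, D}; ε-closure = {A, B, D, E}.
Read 'x': A→∅, B→{S}, D→{S, E}, E→{B, C, E}; union {S, B, C, E}; ε-closure = {S, A, B, C, E}.
That set has 5 states.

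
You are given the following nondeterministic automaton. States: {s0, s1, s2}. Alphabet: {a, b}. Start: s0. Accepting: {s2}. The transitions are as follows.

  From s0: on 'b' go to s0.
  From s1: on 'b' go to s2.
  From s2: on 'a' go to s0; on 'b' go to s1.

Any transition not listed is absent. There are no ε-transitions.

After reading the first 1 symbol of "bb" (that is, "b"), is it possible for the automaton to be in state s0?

Start in {s0}.
Read 'b': {s0} → {s0}.
State s0 is in {s0}.

Yes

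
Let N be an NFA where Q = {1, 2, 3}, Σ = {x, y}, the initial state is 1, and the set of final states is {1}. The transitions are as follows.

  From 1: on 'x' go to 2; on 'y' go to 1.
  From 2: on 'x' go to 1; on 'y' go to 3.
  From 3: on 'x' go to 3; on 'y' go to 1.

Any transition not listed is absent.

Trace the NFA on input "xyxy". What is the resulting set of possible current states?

{1}

Start in {1}.
Read 'x': 1→{2}; now {2}.
Read 'y': 2→{3}; now {3}.
Read 'x': 3→{3}; now {3}.
Read 'y': 3→{1}; now {1}.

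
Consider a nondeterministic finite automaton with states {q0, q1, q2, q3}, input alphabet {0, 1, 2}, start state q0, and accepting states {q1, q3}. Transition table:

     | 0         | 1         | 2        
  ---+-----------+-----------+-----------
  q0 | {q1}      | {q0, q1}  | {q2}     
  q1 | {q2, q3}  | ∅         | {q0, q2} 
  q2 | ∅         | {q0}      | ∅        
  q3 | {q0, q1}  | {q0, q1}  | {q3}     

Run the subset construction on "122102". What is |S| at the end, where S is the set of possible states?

2

Start in {q0}.
Read '1': {q0} → {q0, q1}.
Read '2': {q0, q1} → {q0, q2}.
Read '2': {q0, q2} → {q2}.
Read '1': {q2} → {q0}.
Read '0': {q0} → {q1}.
Read '2': {q1} → {q0, q2}.
That set has 2 states.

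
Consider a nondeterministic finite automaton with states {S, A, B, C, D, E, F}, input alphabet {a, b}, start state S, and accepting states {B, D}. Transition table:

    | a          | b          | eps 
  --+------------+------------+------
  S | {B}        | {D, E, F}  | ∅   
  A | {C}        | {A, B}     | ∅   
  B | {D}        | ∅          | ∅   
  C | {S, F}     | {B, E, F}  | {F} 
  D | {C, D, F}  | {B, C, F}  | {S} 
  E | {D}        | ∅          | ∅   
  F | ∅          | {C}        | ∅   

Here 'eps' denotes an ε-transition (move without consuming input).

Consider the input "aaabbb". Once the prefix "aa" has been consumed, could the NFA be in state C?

No

Start in {S}.
Read 'a': {S} → {B}.
Read 'a': {B} → {S, D}.
State C is not in {S, D}.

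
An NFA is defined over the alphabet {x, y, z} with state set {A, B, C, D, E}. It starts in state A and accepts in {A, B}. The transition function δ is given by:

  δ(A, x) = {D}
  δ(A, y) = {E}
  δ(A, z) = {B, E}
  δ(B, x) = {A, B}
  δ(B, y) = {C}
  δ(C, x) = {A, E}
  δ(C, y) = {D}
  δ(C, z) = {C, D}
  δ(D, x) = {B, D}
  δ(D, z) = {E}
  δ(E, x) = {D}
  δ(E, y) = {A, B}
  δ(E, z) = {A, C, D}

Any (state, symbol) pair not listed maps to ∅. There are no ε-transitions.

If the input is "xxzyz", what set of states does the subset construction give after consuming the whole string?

{B, E}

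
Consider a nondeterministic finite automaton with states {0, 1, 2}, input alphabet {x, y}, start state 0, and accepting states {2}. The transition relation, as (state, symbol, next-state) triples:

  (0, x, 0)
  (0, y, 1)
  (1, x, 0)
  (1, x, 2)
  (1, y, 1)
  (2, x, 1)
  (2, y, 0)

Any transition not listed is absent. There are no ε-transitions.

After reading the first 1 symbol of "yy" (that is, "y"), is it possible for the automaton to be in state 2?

No

Start in {0}.
Read 'y': 0→{1}; now {1}.
State 2 is not in {1}.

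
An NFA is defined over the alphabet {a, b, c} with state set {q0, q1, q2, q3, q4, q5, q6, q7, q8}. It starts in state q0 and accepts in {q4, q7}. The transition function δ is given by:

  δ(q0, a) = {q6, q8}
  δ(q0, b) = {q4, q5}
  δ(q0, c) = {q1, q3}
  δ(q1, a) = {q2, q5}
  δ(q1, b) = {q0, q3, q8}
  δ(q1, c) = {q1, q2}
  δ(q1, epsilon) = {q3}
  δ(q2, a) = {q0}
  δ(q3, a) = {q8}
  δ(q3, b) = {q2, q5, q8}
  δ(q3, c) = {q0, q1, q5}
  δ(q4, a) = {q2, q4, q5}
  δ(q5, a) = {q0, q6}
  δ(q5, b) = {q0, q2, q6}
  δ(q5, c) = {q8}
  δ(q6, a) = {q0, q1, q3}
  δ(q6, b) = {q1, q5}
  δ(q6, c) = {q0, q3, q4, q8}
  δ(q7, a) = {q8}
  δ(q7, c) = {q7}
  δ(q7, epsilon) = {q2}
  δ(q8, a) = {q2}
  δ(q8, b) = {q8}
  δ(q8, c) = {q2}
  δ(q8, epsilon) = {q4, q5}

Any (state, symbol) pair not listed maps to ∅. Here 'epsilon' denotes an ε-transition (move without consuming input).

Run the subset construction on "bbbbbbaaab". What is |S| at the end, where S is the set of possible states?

Start in {q0}.
Read 'b': q0→{q4, q5}; now {q4, q5}.
Read 'b': q4→∅, q5→{q0, q2, q6}; now {q0, q2, q6}.
Read 'b': q0→{q4, q5}, q2→∅, q6→{q1, q5}; union {q1, q4, q5}; ε-closure = {q1, q3, q4, q5}.
Read 'b': q1→{q0, q3, q8}, q3→{q2, q5, q8}, q4→∅, q5→{q0, q2, q6}; union {q0, q2, q3, q5, q6, q8}; ε-closure = {q0, q2, q3, q4, q5, q6, q8}.
Read 'b': q0→{q4, q5}, q2→∅, q3→{q2, q5, q8}, q4→∅, q5→{q0, q2, q6}, q6→{q1, q5}, q8→{q8}; union {q0, q1, q2, q4, q5, q6, q8}; ε-closure = {q0, q1, q2, q3, q4, q5, q6, q8}.
Read 'b': q0→{q4, q5}, q1→{q0, q3, q8}, q2→∅, q3→{q2, q5, q8}, q4→∅, q5→{q0, q2, q6}, q6→{q1, q5}, q8→{q8}; now {q0, q1, q2, q3, q4, q5, q6, q8}.
Read 'a': q0→{q6, q8}, q1→{q2, q5}, q2→{q0}, q3→{q8}, q4→{q2, q4, q5}, q5→{q0, q6}, q6→{q0, q1, q3}, q8→{q2}; now {q0, q1, q2, q3, q4, q5, q6, q8}.
Read 'a': q0→{q6, q8}, q1→{q2, q5}, q2→{q0}, q3→{q8}, q4→{q2, q4, q5}, q5→{q0, q6}, q6→{q0, q1, q3}, q8→{q2}; now {q0, q1, q2, q3, q4, q5, q6, q8}.
Read 'a': q0→{q6, q8}, q1→{q2, q5}, q2→{q0}, q3→{q8}, q4→{q2, q4, q5}, q5→{q0, q6}, q6→{q0, q1, q3}, q8→{q2}; now {q0, q1, q2, q3, q4, q5, q6, q8}.
Read 'b': q0→{q4, q5}, q1→{q0, q3, q8}, q2→∅, q3→{q2, q5, q8}, q4→∅, q5→{q0, q2, q6}, q6→{q1, q5}, q8→{q8}; now {q0, q1, q2, q3, q4, q5, q6, q8}.
That set has 8 states.

8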